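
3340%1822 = 1518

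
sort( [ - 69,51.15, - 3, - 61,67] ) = [- 69, - 61, - 3,51.15 , 67 ]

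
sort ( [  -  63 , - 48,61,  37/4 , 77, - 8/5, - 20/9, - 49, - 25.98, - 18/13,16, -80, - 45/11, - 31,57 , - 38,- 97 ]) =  [ - 97,- 80, - 63,-49 , - 48, - 38,  -  31, - 25.98, - 45/11,-20/9, - 8/5, - 18/13, 37/4,16, 57, 61,  77]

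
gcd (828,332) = 4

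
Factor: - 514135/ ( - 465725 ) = 102827/93145 = 5^ ( - 1) * 13^( - 1)*31^2*107^1*1433^(-1 )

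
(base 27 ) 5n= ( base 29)5D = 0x9E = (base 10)158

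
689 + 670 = 1359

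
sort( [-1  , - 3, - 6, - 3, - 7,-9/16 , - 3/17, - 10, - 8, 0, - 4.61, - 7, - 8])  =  [ - 10, - 8, - 8, - 7, - 7, - 6, - 4.61,- 3, - 3, - 1,-9/16, - 3/17,0 ] 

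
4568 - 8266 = - 3698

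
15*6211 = 93165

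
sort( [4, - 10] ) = [  -  10,4]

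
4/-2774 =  - 2/1387 = - 0.00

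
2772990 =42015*66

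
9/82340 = 9/82340  =  0.00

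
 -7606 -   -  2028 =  - 5578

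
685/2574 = 685/2574= 0.27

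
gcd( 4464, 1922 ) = 62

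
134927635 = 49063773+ 85863862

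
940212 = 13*72324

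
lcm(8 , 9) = 72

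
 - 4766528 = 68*(- 70096)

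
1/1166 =1/1166=0.00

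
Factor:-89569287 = -3^3*19^1 * 174599^1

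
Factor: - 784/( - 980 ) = 2^2*5^( - 1 ) = 4/5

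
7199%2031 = 1106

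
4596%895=121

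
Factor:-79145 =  - 5^1*11^1*1439^1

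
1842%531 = 249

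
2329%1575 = 754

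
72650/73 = 72650/73 =995.21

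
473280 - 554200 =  - 80920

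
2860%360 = 340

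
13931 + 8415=22346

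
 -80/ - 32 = 5/2 = 2.50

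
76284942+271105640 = 347390582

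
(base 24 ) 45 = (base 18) 5b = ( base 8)145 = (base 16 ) 65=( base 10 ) 101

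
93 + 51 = 144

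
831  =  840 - 9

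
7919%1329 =1274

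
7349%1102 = 737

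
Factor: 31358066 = 2^1*197^1  *  79589^1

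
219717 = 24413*9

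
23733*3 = 71199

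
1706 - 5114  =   - 3408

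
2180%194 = 46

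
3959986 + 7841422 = 11801408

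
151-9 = 142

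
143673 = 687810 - 544137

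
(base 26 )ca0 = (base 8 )20264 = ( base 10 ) 8372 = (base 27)BD2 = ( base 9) 12432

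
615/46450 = 123/9290 = 0.01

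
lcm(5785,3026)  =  196690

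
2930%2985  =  2930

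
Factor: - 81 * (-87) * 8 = 56376=2^3*3^5 * 29^1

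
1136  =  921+215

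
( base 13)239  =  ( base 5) 3021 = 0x182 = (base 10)386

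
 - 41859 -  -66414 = 24555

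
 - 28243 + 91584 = 63341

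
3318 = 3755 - 437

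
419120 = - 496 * ( - 845)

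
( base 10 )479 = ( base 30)FT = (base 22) LH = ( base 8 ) 737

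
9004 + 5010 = 14014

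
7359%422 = 185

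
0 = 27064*0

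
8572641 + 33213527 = 41786168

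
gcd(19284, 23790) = 6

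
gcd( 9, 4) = 1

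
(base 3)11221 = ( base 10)133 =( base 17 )7e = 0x85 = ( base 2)10000101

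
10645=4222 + 6423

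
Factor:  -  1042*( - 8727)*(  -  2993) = - 27216947262 = - 2^1*3^1*41^1* 73^1*521^1 * 2909^1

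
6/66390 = 1/11065 = 0.00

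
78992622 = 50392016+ 28600606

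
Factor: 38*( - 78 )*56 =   -  165984 = - 2^5* 3^1*7^1*13^1*19^1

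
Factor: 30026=2^1 * 15013^1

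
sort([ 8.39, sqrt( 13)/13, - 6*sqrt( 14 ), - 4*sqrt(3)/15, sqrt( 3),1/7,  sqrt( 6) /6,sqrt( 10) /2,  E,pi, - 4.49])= [  -  6*sqrt( 14), - 4.49,-4 * sqrt( 3 ) /15, 1/7, sqrt( 13 )/13,sqrt(6)/6,sqrt( 10 ) /2,sqrt( 3 ),E , pi, 8.39] 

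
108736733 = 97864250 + 10872483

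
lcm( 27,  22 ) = 594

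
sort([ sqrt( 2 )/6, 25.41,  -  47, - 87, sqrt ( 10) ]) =[-87, - 47,sqrt(2 )/6,sqrt(10 ), 25.41] 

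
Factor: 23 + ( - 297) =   -  2^1*137^1=-274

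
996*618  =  615528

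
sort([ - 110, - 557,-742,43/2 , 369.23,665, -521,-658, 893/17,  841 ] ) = [ - 742, - 658, - 557, - 521, - 110,43/2, 893/17, 369.23, 665,841]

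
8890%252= 70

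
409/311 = 1 + 98/311 = 1.32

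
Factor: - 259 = -7^1*37^1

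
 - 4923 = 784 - 5707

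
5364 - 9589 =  - 4225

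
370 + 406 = 776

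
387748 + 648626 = 1036374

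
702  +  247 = 949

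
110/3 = 36+2/3 =36.67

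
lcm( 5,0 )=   0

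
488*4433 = 2163304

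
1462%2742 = 1462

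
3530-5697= -2167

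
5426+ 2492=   7918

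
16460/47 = 16460/47=   350.21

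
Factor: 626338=2^1*43^1*7283^1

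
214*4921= 1053094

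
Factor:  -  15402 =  - 2^1*3^1*17^1*151^1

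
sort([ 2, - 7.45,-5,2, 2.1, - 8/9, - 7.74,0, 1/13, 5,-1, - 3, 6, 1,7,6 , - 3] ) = [ - 7.74,-7.45, - 5, - 3, - 3,-1,-8/9, 0 , 1/13,  1,2,2,  2.1,5,  6,6, 7]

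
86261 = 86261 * 1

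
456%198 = 60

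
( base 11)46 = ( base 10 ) 50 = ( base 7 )101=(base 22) 26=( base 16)32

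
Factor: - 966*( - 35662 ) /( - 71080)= -8612373/17770 = -2^( - 1) *3^1*5^(-1) * 7^1*11^1  *  23^1*1621^1*1777^ (  -  1)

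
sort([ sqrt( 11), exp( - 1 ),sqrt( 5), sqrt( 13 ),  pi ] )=[exp( - 1 ),sqrt(5),pi,  sqrt( 11) , sqrt( 13 )]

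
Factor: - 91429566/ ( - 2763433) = 2^1*3^1*31^(-1)*97^ ( - 1)*919^( - 1)*1801^1*8461^1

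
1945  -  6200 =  - 4255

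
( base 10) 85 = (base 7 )151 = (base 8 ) 125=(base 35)2f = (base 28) 31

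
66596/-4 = -16649 + 0/1 = - 16649.00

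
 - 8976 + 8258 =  - 718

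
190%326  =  190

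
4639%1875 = 889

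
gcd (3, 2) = 1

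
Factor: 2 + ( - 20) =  - 18 = - 2^1*3^2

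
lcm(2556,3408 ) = 10224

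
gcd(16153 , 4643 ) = 1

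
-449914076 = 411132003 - 861046079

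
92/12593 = 92/12593= 0.01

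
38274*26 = 995124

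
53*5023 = 266219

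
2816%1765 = 1051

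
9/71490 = 3/23830 = 0.00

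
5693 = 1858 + 3835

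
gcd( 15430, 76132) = 2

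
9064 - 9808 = -744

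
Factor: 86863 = 7^1*12409^1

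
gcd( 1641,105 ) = 3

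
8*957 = 7656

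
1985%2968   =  1985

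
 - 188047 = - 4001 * 47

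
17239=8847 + 8392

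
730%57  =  46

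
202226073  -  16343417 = 185882656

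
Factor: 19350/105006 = 75/407 =3^1 *5^2*11^( -1)*37^( - 1 )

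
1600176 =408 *3922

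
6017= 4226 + 1791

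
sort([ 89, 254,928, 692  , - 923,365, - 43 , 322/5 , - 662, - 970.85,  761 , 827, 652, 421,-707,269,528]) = [ - 970.85, - 923, - 707, - 662,-43,  322/5,  89,254,269, 365 , 421,528,  652, 692,  761,827 , 928]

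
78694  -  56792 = 21902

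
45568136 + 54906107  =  100474243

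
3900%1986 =1914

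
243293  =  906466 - 663173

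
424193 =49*8657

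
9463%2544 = 1831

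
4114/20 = 2057/10 = 205.70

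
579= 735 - 156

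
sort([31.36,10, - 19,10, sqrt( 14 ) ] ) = [ - 19,sqrt( 14),10 , 10,31.36]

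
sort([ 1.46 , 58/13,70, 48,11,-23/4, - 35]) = [ - 35, - 23/4,1.46,58/13,11,48,70] 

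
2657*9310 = 24736670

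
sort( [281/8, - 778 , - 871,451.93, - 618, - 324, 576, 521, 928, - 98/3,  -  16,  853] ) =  [ - 871, - 778 , - 618, - 324,  -  98/3, - 16 , 281/8,451.93 , 521, 576,853, 928]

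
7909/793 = 7909/793 = 9.97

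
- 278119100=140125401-418244501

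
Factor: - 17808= - 2^4*3^1*7^1*53^1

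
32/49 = 32/49= 0.65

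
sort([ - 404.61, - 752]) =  [ - 752, - 404.61] 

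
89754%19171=13070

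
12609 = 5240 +7369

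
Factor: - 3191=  - 3191^1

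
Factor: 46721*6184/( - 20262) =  - 144461332/10131 =- 2^2*3^( - 1)* 11^( - 1 ) * 19^1*307^( - 1 )*773^1*2459^1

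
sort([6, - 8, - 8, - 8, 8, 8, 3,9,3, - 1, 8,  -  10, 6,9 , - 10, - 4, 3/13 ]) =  [-10,-10, - 8,  -  8, - 8, - 4, - 1, 3/13, 3,  3,6,  6,  8,8,8,9 , 9]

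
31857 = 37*861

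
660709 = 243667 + 417042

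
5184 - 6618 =-1434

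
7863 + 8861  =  16724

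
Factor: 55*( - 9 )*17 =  - 3^2*5^1 * 11^1*17^1 = - 8415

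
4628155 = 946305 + 3681850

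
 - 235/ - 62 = 235/62 = 3.79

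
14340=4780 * 3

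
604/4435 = 604/4435 = 0.14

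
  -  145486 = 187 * (- 778 )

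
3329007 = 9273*359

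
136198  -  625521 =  - 489323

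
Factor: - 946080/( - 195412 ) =236520/48853= 2^3*3^4*5^1*7^( - 2 )*73^1 * 997^( - 1 ) 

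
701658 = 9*77962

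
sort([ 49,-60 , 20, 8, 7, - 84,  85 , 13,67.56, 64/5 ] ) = [ - 84, - 60,7 , 8 , 64/5,13,20,49 , 67.56, 85 ] 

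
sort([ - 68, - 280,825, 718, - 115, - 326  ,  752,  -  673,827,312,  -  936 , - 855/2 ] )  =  [ - 936, - 673, - 855/2, - 326, - 280 , - 115, - 68,  312, 718,752,  825 , 827]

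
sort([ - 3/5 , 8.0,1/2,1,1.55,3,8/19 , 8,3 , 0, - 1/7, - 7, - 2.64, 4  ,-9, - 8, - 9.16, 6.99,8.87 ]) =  [  -  9.16, - 9, - 8,-7, - 2.64,  -  3/5, - 1/7, 0,8/19,1/2,1,1.55,3,  3 , 4,  6.99,8.0,8,8.87 ] 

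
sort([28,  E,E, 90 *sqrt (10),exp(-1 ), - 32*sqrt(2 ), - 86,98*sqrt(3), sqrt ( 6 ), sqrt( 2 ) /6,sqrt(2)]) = [ - 86,-32*sqrt(2),sqrt( 2) /6,exp( - 1),sqrt( 2),sqrt(6),E,E, 28,98*sqrt( 3 ), 90*sqrt( 10)]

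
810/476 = 405/238 = 1.70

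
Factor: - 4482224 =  - 2^4*280139^1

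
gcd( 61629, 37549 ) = 1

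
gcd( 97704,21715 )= 1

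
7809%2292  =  933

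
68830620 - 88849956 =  - 20019336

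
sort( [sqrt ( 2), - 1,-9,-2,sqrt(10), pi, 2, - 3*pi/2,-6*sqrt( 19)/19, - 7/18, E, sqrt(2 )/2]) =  [ - 9, - 3*pi/2,- 2,  -  6*sqrt( 19)/19,-1 , - 7/18, sqrt( 2)/2, sqrt( 2 ), 2, E,pi, sqrt(10)]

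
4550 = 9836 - 5286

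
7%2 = 1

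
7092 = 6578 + 514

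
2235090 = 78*28655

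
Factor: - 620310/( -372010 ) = 3^1*23^1*29^1 * 31^1 * 37201^(-1 )= 62031/37201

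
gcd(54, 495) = 9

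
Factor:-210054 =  - 2^1*3^1*13^1*2693^1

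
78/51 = 1 + 9/17 = 1.53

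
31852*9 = 286668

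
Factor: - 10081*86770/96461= - 2^1*5^1*17^1*593^1*8677^1*96461^( - 1) =- 874728370/96461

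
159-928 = -769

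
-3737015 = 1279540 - 5016555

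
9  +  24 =33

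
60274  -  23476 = 36798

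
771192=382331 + 388861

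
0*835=0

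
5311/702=7 + 397/702  =  7.57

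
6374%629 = 84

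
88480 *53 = 4689440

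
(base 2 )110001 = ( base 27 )1m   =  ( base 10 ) 49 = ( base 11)45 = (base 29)1k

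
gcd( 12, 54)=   6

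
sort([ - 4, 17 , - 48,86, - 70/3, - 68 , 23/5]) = [- 68, - 48,-70/3, - 4, 23/5,17, 86]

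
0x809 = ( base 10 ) 2057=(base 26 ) 313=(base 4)200021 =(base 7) 5666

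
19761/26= 760 + 1/26= 760.04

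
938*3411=3199518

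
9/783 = 1/87  =  0.01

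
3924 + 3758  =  7682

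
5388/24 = 449/2 = 224.50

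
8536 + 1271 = 9807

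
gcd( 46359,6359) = 1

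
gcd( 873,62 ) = 1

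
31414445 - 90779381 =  - 59364936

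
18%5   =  3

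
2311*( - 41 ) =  - 94751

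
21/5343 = 7/1781  =  0.00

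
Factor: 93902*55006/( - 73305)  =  -5165173412/73305 = -2^2*3^ ( - 4) * 5^(- 1 ) * 7^1*29^1 * 181^( - 1)*1619^1 * 3929^1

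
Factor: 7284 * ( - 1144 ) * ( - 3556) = 2^7*3^1*7^1 * 11^1 * 13^1*127^1*607^1 =29631778176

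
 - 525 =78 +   -  603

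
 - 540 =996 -1536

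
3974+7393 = 11367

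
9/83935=9/83935=0.00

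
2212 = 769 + 1443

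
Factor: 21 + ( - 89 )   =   - 2^2*17^1 = - 68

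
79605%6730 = 5575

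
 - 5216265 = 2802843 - 8019108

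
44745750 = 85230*525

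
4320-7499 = -3179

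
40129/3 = 13376 + 1/3 =13376.33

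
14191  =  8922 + 5269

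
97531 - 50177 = 47354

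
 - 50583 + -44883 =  - 95466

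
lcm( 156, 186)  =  4836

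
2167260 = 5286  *410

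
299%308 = 299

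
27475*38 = 1044050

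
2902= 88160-85258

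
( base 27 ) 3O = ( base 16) 69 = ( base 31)3c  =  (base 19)5A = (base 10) 105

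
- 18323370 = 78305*( - 234 ) 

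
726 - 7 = 719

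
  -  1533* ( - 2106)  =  3228498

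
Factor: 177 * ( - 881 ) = -155937 = -  3^1*59^1*881^1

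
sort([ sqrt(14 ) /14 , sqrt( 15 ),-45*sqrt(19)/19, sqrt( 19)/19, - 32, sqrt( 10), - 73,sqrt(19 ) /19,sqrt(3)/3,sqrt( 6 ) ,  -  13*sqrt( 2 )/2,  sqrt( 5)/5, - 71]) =[- 73, - 71 , - 32, - 45*sqrt (19) /19, -13*sqrt( 2 )/2,sqrt( 19) /19, sqrt(19)/19 , sqrt( 14 )/14,sqrt( 5)/5,sqrt ( 3 ) /3,sqrt( 6),sqrt(10) , sqrt( 15)]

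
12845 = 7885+4960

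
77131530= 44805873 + 32325657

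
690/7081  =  690/7081 = 0.10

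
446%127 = 65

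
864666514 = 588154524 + 276511990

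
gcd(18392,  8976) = 88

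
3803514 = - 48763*( - 78 )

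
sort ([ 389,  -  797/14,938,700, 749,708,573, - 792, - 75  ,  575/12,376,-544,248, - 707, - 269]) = [-792, -707, - 544, - 269, - 75,-797/14,575/12 , 248,376,389 , 573,700, 708,  749,938]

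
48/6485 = 48/6485 = 0.01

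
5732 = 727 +5005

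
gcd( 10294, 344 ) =2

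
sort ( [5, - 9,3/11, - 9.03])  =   [-9.03,  -  9, 3/11, 5]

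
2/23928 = 1/11964   =  0.00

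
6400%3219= 3181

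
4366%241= 28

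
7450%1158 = 502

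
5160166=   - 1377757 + 6537923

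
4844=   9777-4933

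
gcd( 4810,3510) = 130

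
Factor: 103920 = 2^4*3^1*5^1*433^1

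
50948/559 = 91 + 79/559 = 91.14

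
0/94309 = 0 = 0.00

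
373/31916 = 373/31916 = 0.01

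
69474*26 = 1806324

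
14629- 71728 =-57099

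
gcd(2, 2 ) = 2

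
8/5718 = 4/2859 = 0.00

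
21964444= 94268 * 233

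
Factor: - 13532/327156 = - 3^( - 1)  *17^1*137^( - 1 )  =  - 17/411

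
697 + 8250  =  8947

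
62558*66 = 4128828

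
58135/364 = 8305/52 = 159.71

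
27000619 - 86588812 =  - 59588193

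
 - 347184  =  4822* ( - 72 ) 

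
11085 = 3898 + 7187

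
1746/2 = 873 =873.00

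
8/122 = 4/61= 0.07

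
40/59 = 40/59  =  0.68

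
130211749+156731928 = 286943677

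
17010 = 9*1890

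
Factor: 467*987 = 460929= 3^1  *7^1*47^1*467^1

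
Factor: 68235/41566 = 2^( - 1)*3^1  *  5^1*7^( - 1)* 2969^( - 1 )*4549^1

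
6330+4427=10757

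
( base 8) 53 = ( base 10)43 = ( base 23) 1K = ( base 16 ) 2B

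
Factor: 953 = 953^1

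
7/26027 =7/26027 = 0.00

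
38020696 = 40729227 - 2708531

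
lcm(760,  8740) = 17480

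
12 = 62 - 50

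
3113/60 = 51 + 53/60 = 51.88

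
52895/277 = 52895/277 =190.96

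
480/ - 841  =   - 480/841 = - 0.57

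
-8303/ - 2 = 8303/2 = 4151.50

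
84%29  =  26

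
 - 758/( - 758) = 1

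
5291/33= 160 + 1/3 = 160.33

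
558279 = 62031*9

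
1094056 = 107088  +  986968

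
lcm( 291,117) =11349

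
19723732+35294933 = 55018665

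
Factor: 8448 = 2^8*3^1 * 11^1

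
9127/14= 9127/14 = 651.93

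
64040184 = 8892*7202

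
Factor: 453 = 3^1*151^1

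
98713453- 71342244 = 27371209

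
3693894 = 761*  4854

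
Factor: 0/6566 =0 = 0^1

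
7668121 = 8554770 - 886649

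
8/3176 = 1/397 =0.00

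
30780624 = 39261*784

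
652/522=326/261 = 1.25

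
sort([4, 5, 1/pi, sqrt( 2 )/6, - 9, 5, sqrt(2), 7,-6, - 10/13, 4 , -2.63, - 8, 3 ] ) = [ - 9, - 8, - 6,  -  2.63,-10/13,sqrt (2)/6, 1/pi,  sqrt(2), 3, 4,4,5, 5,7 ]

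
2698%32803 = 2698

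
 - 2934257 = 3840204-6774461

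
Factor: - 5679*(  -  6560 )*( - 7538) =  - 2^6*3^2*5^1*41^1*631^1*3769^1 = - 280822461120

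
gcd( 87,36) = 3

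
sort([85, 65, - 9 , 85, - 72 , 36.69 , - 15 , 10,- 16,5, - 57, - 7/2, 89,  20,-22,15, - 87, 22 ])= [ - 87, - 72, - 57 , - 22, - 16,-15, - 9, - 7/2 , 5, 10, 15,20, 22,36.69,65,85, 85,89 ]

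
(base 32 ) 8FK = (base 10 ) 8692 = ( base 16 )21F4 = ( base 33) 7wd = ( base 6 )104124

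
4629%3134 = 1495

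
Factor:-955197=  -  3^2*211^1*503^1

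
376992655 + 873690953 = 1250683608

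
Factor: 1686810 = 2^1*3^1*5^1 * 59^1*953^1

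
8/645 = 8/645 = 0.01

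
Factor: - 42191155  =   - 5^1*31^1*272201^1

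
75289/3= 75289/3 = 25096.33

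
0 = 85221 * 0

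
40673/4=40673/4  =  10168.25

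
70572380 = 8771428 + 61800952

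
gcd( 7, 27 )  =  1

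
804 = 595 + 209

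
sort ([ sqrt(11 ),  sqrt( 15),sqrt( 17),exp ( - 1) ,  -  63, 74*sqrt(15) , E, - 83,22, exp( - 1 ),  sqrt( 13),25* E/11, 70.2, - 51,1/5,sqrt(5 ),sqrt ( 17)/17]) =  [ - 83,-63,- 51,1/5,sqrt(17 )/17,exp(- 1 ), exp( - 1),sqrt( 5),E,  sqrt( 11),sqrt(13),sqrt( 15),sqrt(17 )  ,  25*E/11, 22,70.2,74*sqrt (15)]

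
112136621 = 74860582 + 37276039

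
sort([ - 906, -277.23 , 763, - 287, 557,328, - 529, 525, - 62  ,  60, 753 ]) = [ - 906,-529, - 287, - 277.23, - 62,60, 328, 525,557, 753,763] 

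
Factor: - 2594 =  - 2^1 * 1297^1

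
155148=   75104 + 80044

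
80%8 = 0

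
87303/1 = 87303 = 87303.00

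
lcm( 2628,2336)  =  21024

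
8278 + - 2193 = 6085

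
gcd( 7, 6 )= 1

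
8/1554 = 4/777  =  0.01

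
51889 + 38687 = 90576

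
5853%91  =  29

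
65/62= 65/62 = 1.05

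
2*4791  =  9582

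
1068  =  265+803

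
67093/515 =67093/515=130.28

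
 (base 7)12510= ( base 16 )D0B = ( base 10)3339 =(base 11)2566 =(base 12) 1b23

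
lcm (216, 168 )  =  1512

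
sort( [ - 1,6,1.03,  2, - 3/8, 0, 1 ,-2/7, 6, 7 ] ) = [ -1, - 3/8, - 2/7, 0, 1,  1.03, 2, 6,6, 7 ] 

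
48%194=48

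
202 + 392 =594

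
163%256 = 163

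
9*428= 3852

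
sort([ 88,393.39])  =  [88,  393.39] 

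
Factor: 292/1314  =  2^1*3^( - 2) =2/9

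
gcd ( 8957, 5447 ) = 13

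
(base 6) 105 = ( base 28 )1D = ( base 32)19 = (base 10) 41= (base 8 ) 51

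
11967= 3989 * 3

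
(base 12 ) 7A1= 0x469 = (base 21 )2bg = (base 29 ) 19R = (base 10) 1129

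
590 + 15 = 605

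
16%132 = 16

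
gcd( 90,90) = 90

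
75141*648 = 48691368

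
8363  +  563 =8926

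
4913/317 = 15 + 158/317= 15.50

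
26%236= 26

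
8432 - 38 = 8394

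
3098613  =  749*4137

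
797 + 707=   1504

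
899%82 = 79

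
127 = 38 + 89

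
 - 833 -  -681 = -152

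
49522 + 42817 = 92339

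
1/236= 1/236 = 0.00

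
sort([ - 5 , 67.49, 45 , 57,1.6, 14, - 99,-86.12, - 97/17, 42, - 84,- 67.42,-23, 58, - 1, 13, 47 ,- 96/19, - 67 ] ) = [ - 99  , - 86.12, - 84,-67.42, - 67,-23, - 97/17,- 96/19, - 5,  -  1,1.6, 13,14, 42, 45,47 , 57, 58, 67.49]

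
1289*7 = 9023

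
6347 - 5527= 820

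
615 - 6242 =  - 5627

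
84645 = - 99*(-855) 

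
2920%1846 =1074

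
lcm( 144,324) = 1296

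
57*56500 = 3220500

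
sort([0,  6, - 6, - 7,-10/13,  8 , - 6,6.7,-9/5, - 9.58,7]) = [  -  9.58, - 7, - 6,  -  6,-9/5, - 10/13 , 0, 6,6.7, 7 , 8]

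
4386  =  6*731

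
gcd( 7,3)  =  1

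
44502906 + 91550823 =136053729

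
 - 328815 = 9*(  -  36535) 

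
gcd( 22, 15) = 1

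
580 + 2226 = 2806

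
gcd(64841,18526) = 9263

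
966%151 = 60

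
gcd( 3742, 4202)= 2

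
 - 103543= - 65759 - 37784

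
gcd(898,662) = 2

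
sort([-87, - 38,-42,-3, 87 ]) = [ - 87,- 42,  -  38, - 3, 87 ] 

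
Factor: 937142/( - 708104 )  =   - 468571/354052 = - 2^( - 2) *17^1*43^1*641^1*88513^( - 1)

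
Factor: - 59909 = -139^1*431^1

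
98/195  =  98/195 = 0.50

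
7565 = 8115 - 550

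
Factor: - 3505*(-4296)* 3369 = 50728650120 = 2^3* 3^2*5^1*179^1*701^1*1123^1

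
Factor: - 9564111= - 3^2*41^1*25919^1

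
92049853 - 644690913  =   - 552641060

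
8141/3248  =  1163/464 = 2.51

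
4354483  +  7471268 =11825751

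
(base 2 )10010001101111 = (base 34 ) 82B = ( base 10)9327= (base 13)4326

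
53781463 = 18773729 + 35007734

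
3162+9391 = 12553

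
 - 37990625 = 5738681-43729306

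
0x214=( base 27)JJ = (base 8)1024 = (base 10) 532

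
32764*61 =1998604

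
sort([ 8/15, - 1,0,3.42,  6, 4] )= [  -  1 , 0,8/15, 3.42, 4, 6 ] 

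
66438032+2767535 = 69205567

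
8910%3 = 0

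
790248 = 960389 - 170141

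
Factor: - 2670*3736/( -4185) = 2^4 *3^(  -  2)*31^( - 1 )*89^1*467^1   =  665008/279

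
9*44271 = 398439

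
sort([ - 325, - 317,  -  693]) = [-693, -325, - 317]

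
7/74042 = 7/74042 = 0.00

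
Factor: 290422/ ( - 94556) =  - 2^( -1 )* 7^( - 1 )*43^1= - 43/14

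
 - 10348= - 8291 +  - 2057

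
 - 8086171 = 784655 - 8870826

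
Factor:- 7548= - 2^2 * 3^1*17^1 * 37^1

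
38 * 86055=3270090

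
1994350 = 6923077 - 4928727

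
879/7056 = 293/2352= 0.12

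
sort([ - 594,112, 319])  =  [ - 594, 112,  319]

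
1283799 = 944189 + 339610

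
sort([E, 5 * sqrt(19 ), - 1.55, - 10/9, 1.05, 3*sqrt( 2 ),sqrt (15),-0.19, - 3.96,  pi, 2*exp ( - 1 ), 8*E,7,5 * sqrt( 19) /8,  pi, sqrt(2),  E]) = [ - 3.96 ,- 1.55,-10/9, - 0.19, 2*exp( - 1), 1.05,sqrt(2), E, E , 5*sqrt( 19)/8,pi,pi,sqrt( 15),  3*sqrt(2), 7,8*E , 5*sqrt( 19 ) ] 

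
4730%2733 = 1997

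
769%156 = 145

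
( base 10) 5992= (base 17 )13c8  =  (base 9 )8187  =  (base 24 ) A9G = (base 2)1011101101000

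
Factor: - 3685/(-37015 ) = 67/673 = 67^1*673^ ( - 1 ) 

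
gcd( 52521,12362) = 7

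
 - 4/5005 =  - 1 + 5001/5005= - 0.00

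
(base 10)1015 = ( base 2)1111110111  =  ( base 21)267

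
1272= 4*318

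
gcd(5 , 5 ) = 5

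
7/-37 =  - 7/37=-  0.19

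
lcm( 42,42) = 42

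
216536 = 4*54134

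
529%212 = 105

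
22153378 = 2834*7817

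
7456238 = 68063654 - 60607416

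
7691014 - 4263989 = 3427025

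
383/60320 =383/60320 = 0.01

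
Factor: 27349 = 7^1*3907^1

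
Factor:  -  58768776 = -2^3 * 3^2*11^1*74203^1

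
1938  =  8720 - 6782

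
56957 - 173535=  -  116578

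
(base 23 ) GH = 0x181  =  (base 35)B0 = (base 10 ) 385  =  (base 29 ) d8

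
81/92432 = 81/92432 = 0.00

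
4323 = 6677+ - 2354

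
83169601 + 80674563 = 163844164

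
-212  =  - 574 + 362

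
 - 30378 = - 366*83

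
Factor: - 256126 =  - 2^1 *13^1*9851^1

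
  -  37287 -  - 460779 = 423492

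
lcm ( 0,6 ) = 0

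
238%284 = 238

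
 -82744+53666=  - 29078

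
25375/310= 81 +53/62= 81.85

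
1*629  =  629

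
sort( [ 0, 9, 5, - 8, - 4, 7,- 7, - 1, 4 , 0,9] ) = [ - 8, - 7, - 4,  -  1,  0, 0, 4 , 5,7, 9, 9] 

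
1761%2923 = 1761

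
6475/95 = 1295/19 = 68.16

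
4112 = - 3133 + 7245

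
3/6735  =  1/2245= 0.00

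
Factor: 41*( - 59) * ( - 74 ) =2^1*37^1*41^1*59^1 = 179006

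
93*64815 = 6027795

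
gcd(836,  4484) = 76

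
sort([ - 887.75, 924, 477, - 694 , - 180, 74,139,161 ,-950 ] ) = [ - 950, - 887.75, - 694, - 180, 74, 139,  161, 477,924] 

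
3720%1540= 640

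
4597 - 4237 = 360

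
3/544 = 3/544= 0.01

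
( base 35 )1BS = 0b11001100110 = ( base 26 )2b0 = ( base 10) 1638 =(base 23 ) 325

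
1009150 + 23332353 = 24341503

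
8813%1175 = 588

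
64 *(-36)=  - 2304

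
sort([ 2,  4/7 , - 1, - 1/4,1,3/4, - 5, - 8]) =[ - 8,-5, - 1, - 1/4,4/7,3/4 , 1,2 ]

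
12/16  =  3/4  =  0.75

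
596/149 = 4  =  4.00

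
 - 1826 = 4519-6345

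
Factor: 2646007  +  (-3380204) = -734197 = - 734197^1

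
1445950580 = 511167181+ 934783399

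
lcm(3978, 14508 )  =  246636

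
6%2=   0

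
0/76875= 0= 0.00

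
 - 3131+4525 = 1394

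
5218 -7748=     -  2530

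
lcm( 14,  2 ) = 14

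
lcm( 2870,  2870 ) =2870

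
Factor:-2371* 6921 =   -  16409691 = - 3^2 * 769^1 * 2371^1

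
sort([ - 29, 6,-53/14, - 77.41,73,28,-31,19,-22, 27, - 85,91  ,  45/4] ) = [ - 85,  -  77.41, - 31 , - 29, - 22,-53/14, 6, 45/4,19, 27,28, 73,91 ] 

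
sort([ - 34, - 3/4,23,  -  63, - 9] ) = [ - 63, - 34, - 9, - 3/4, 23]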